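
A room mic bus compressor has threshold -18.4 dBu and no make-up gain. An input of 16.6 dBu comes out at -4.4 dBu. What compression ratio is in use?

Input overshoot = 16.6 − (-18.4) = 35 dB; output overshoot = -4.4 − (-18.4) = 14 dB.
Ratio = 35 / 14 = 2.5.

2.5:1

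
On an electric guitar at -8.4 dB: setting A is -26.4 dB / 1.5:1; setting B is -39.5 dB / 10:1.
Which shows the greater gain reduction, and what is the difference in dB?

B, by 21.99 dB

A: overshoot 18 dB → output overshoot 12 dB → GR 6 dB.
B: overshoot 31.1 dB → output overshoot 3.11 dB → GR 27.99 dB.
Difference: 21.99 dB in favour of B.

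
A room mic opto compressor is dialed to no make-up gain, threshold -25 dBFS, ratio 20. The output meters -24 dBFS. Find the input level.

That's 1 dB above the -25 dBFS threshold.
Before 20:1 compression the overshoot was 1 × 20 = 20 dB, so input = -25 + 20 = -5 dBFS.

-5 dBFS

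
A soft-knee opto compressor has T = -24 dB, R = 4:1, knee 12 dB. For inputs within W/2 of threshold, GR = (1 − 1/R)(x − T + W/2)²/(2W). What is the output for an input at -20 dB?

x − T + W/2 = -20 − (-24) + 6 = 10.
GR = (1 − 1/4) × 10² / 24 = 0.75 × 100 / 24 = 3.125 dB.
Output = -20 − 3.125 = -23.125 dB.

-23.125 dB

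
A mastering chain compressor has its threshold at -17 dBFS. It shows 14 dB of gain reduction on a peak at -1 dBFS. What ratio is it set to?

8:1

Input overshoot = -1 − (-17) = 16 dB.
Output overshoot = 16 − 14 = 2 dB.
Ratio = input overshoot / output overshoot = 16 / 2 = 8.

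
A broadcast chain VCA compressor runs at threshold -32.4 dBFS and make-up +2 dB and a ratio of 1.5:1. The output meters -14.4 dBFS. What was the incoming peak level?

-8.4 dBFS

Stripping the +2 dB make-up gives -16.4 dBFS at the gain stage.
That's 16 dB above the -32.4 dBFS threshold.
Before 1.5:1 compression the overshoot was 16 × 1.5 = 24 dB, so input = -32.4 + 24 = -8.4 dBFS.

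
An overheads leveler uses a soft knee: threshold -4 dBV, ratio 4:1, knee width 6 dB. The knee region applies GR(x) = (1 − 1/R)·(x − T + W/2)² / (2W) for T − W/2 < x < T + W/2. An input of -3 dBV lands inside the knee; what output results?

x − T + W/2 = -3 − (-4) + 3 = 4.
GR = (1 − 1/4) × 4² / 12 = 0.75 × 16 / 12 = 1 dB.
Output = -3 − 1 = -4 dBV.

-4 dBV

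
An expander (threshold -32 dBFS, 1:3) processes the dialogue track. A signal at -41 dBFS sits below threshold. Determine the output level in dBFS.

-59 dBFS

Undershoot = (-32) − (-41) = 9 dB.
At 1:3, that expands to 27 dB under threshold.
Output = -32 − 27 = -59 dBFS.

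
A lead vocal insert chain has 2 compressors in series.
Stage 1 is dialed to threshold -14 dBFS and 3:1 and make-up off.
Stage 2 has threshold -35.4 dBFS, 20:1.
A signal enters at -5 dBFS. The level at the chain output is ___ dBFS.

-34.18 dBFS

Stage 1: 9 dB above -14 dBFS, reduced 3:1 to 3 dB above → -11 dBFS.
Stage 2: 24.4 dB above -35.4 dBFS, reduced 20:1 to 1.22 dB above → -34.18 dBFS.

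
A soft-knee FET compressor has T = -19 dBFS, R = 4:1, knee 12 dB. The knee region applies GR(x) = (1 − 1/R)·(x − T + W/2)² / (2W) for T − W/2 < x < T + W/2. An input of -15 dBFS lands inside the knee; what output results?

x − T + W/2 = -15 − (-19) + 6 = 10.
GR = (1 − 1/4) × 10² / 24 = 0.75 × 100 / 24 = 3.125 dB.
Output = -15 − 3.125 = -18.125 dBFS.

-18.125 dBFS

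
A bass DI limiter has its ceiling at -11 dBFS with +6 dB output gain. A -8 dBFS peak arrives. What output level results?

A brickwall limiter is an ∞:1 compressor: any input above the ceiling is clamped to -11 dBFS.
Output gain then adds 6 dB: -11 + 6 = -5 dBFS.

-5 dBFS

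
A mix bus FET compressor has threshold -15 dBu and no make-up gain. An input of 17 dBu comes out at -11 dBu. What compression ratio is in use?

8:1

Input overshoot = 17 − (-15) = 32 dB; output overshoot = -11 − (-15) = 4 dB.
Ratio = 32 / 4 = 8.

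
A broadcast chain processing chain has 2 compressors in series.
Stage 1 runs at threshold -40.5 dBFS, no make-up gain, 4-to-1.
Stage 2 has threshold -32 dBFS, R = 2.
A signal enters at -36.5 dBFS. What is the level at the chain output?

Stage 1: -36.5 dBFS is 4 dB over -40.5 dBFS; at 4:1 that becomes 1 dB over, giving -39.5 dBFS.
Stage 2: -39.5 dBFS ≤ -32 dBFS, so stage 2 doesn't engage; output -39.5 dBFS.

-39.5 dBFS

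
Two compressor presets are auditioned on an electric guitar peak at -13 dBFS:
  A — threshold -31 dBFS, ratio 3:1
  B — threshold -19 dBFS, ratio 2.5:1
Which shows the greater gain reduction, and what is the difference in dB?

A: overshoot 18 dB → output overshoot 6 dB → GR 12 dB.
B: overshoot 6 dB → output overshoot 2.4 dB → GR 3.6 dB.
A applies 8.4 dB more gain reduction.

A, by 8.4 dB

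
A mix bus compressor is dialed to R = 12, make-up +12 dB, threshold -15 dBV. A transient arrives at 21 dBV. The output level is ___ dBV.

0 dBV

Overshoot: 21 − (-15) = 36 dB.
12:1 compression reduces that to 36/12 = 3 dB over.
So the level is -15 + 3 = -12 dBV; make-up adds 12 dB, giving 0 dBV.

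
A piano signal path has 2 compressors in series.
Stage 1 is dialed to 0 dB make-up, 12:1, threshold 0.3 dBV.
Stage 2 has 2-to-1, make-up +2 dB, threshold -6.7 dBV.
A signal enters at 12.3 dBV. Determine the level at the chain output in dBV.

Stage 1: overshoot 12 dB → 12/12 = 1 dB → 1.3 dBV.
Stage 2: 8 dB above -6.7 dBV, reduced 2:1 to 4 dB above → -2.7 dBV; +2 dB make-up → -0.7 dBV.

-0.7 dBV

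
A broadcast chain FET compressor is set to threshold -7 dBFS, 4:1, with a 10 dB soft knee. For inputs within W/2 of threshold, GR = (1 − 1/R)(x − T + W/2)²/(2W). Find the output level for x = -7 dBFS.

-7.9375 dBFS

x − T + W/2 = -7 − (-7) + 5 = 5.
GR = (1 − 1/4) × 5² / 20 = 0.75 × 25 / 20 = 0.9375 dB.
Output = -7 − 0.9375 = -7.9375 dBFS.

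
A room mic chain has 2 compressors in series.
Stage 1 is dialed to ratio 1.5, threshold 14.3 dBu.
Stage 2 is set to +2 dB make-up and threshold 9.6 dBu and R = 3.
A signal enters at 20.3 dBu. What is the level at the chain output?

Stage 1: 6 dB above 14.3 dBu, reduced 1.5:1 to 4 dB above → 18.3 dBu.
Stage 2: 18.3 dBu is 8.7 dB over 9.6 dBu; at 3:1 that becomes 2.9 dB over, giving 12.5 dBu; +2 dB make-up → 14.5 dBu.

14.5 dBu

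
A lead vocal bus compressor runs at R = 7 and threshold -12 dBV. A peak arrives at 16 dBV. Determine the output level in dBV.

-8 dBV

Overshoot: 16 − (-12) = 28 dB.
At 7:1 the overshoot is divided by 7, leaving 4 dB above threshold.
Output = -12 + 4 = -8 dBV.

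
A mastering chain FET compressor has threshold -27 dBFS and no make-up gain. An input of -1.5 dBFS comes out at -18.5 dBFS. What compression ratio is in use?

Input overshoot = -1.5 − (-27) = 25.5 dB; output overshoot = -18.5 − (-27) = 8.5 dB.
Ratio = 25.5 / 8.5 = 3.

3:1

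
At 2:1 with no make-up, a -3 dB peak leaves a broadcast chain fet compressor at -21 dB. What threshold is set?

Let T be the threshold. Output overshoot = (input overshoot)/R, so -21 − T = (-3 − T)/2.
2·(-21 − T) = -3 − T → 1·T = -42 − (-3) = -39.
T = -39/1 = -39 dB.

-39 dB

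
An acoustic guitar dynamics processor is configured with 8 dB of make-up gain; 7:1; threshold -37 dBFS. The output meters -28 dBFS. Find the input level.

-30 dBFS

Before make-up, the level was -28 − 8 = -36 dBFS.
That's 1 dB above the -37 dBFS threshold.
Before 7:1 compression the overshoot was 1 × 7 = 7 dB, so input = -37 + 7 = -30 dBFS.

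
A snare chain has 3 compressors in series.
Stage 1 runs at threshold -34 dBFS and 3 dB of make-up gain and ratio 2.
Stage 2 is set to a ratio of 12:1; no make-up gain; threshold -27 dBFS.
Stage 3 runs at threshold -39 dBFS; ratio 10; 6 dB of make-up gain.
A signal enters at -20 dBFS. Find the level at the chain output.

-31.775 dBFS

Stage 1: 14 dB above -34 dBFS, reduced 2:1 to 7 dB above → -27 dBFS; +3 dB make-up → -24 dBFS.
Stage 2: overshoot 3 dB → 3/12 = 0.25 dB → -26.75 dBFS.
Stage 3: 12.25 dB above -39 dBFS, reduced 10:1 to 1.225 dB above → -37.775 dBFS; +6 dB make-up → -31.775 dBFS.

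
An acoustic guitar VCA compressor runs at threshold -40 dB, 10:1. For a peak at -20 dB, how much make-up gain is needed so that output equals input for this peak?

The peak compresses to -40 + 20/10 = -38 dB.
To reach -20 dB requires -20 − (-38) = 18 dB of make-up.

18 dB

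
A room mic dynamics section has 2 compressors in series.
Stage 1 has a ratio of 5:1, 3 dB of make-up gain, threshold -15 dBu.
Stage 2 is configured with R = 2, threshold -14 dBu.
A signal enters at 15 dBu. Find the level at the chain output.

Stage 1: 15 dBu is 30 dB over -15 dBu; at 5:1 that becomes 6 dB over, giving -9 dBu; +3 dB make-up → -6 dBu.
Stage 2: overshoot 8 dB → 8/2 = 4 dB → -10 dBu.

-10 dBu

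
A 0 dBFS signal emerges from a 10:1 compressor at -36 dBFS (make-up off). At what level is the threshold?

-40 dBFS

Let T be the threshold. Output overshoot = (input overshoot)/R, so -36 − T = (0 − T)/10.
10·(-36 − T) = 0 − T → 9·T = -360 − 0 = -360.
T = -360/9 = -40 dBFS.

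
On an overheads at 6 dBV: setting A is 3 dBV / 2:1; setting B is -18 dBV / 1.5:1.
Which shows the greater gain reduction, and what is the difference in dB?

B, by 6.5 dB

A: overshoot 3 dB → output overshoot 1.5 dB → GR 1.5 dB.
B: overshoot 24 dB → output overshoot 16 dB → GR 8 dB.
B reduces 6.5 dB more.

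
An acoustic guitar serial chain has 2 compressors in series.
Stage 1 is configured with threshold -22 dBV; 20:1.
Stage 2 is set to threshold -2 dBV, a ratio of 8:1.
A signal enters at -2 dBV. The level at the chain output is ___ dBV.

Stage 1: 20 dB above -22 dBV, reduced 20:1 to 1 dB above → -21 dBV.
Stage 2: below threshold (-21 ≤ -2); passes unchanged; output -21 dBV.

-21 dBV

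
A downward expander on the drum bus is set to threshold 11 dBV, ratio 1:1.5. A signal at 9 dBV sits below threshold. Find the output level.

8 dBV

Below threshold, a 1:1.5 expander applies gain = (1.5−1)×(T − x) of attenuation.
(1.5−1) × 2 = 1 dB, so output = 9 − 1 = 8 dBV.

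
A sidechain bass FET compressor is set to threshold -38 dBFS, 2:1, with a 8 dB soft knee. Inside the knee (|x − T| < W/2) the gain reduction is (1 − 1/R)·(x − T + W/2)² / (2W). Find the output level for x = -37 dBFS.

x − T + W/2 = -37 − (-38) + 4 = 5.
GR = (1 − 1/2) × 5² / 16 = 0.5 × 25 / 16 = 0.78125 dB.
Output = -37 − 0.78125 = -37.78125 dBFS.

-37.78125 dBFS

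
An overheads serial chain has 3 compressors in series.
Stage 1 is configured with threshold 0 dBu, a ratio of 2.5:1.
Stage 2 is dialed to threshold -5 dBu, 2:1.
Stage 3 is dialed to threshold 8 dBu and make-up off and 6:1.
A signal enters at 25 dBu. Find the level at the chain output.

Stage 1: 25 dBu is 25 dB over 0 dBu; at 2.5:1 that becomes 10 dB over, giving 10 dBu.
Stage 2: 10 dBu is 15 dB over -5 dBu; at 2:1 that becomes 7.5 dB over, giving 2.5 dBu.
Stage 3: 2.5 dBu ≤ 8 dBu, so stage 3 doesn't engage; output 2.5 dBu.

2.5 dBu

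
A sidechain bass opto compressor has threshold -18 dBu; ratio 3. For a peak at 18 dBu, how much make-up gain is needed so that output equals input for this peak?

24 dB

The peak compresses to -18 + 36/3 = -6 dBu.
To reach 18 dBu requires 18 − (-6) = 24 dB of make-up.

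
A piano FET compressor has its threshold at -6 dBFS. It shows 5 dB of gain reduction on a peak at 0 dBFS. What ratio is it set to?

6:1

Input overshoot = 0 − (-6) = 6 dB.
Output overshoot = 6 − 5 = 1 dB.
Ratio = input overshoot / output overshoot = 6 / 1 = 6.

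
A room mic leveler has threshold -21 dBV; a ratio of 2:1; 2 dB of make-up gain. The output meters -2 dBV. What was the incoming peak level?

Remove make-up: -2 − 2 = -4 dBV.
Post-compression overshoot = -4 − (-21) = 17 dB.
Input overshoot = R × output overshoot = 34 dB → input = -21 + 34 = 13 dBV.

13 dBV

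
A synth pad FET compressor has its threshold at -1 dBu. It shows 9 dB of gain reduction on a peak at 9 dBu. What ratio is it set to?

Input overshoot = 9 − (-1) = 10 dB.
Output overshoot = 10 − 9 = 1 dB.
Ratio = input overshoot / output overshoot = 10 / 1 = 10.

10:1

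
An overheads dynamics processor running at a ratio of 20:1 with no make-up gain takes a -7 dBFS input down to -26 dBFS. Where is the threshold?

-27 dBFS

Let T be the threshold. Output overshoot = (input overshoot)/R, so -26 − T = (-7 − T)/20.
20·(-26 − T) = -7 − T → 19·T = -520 − (-7) = -513.
T = -513/19 = -27 dBFS.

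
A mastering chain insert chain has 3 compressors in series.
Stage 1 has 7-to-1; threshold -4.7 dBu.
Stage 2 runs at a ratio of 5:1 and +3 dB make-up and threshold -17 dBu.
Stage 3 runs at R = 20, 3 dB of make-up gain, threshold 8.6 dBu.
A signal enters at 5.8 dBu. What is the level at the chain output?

Stage 1: 10.5 dB above -4.7 dBu, reduced 7:1 to 1.5 dB above → -3.2 dBu.
Stage 2: -3.2 dBu is 13.8 dB over -17 dBu; at 5:1 that becomes 2.76 dB over, giving -14.24 dBu; +3 dB make-up → -11.24 dBu.
Stage 3: -11.24 dBu ≤ 8.6 dBu, so stage 3 doesn't engage; make-up brings it to -8.24 dBu.

-8.24 dBu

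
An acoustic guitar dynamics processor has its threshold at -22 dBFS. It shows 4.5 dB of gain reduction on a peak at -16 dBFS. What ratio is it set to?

4:1

Input overshoot = -16 − (-22) = 6 dB.
Output overshoot = 6 − 4.5 = 1.5 dB.
Ratio = input overshoot / output overshoot = 6 / 1.5 = 4.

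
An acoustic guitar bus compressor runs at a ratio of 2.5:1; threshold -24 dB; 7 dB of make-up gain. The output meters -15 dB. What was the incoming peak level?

Before make-up, the level was -15 − 7 = -22 dB.
That's 2 dB above the -24 dB threshold.
Undo the ratio: input overshoot = 2 × 2.5 = 5 dB, giving input = -19 dB.

-19 dB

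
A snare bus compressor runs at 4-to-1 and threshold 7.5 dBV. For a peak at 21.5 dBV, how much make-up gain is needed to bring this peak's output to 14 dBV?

Overshoot 14 dB → 14/4 = 3.5 dB after compression, so the compressed level is 7.5 + 3.5 = 11 dBV.
Make-up = target − compressed = 14 − 11 = 3 dB.

3 dB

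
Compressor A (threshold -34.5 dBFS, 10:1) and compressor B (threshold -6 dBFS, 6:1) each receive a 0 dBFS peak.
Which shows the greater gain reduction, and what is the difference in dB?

A: overshoot 34.5 dB → output overshoot 3.45 dB → GR 31.05 dB.
B: overshoot 6 dB → output overshoot 1 dB → GR 5 dB.
A reduces 26.05 dB more.

A, by 26.05 dB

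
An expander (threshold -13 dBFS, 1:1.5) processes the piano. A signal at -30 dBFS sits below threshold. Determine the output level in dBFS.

Undershoot = (-13) − (-30) = 17 dB.
At 1:1.5, that expands to 25.5 dB under threshold.
Output = -13 − 25.5 = -38.5 dBFS.

-38.5 dBFS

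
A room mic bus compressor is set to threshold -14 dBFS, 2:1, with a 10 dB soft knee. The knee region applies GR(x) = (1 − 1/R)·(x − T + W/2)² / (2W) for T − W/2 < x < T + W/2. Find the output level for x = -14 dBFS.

x − T + W/2 = -14 − (-14) + 5 = 5.
GR = (1 − 1/2) × 5² / 20 = 0.5 × 25 / 20 = 0.625 dB.
Output = -14 − 0.625 = -14.625 dBFS.

-14.625 dBFS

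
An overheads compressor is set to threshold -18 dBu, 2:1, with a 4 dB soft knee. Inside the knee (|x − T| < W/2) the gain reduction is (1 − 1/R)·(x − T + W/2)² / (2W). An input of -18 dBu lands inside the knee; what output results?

-18.25 dBu

x − T + W/2 = -18 − (-18) + 2 = 2.
GR = (1 − 1/2) × 2² / 8 = 0.5 × 4 / 8 = 0.25 dB.
Output = -18 − 0.25 = -18.25 dBu.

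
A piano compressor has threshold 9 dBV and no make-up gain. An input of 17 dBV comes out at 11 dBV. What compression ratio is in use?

4:1

Input overshoot = 17 − 9 = 8 dB; output overshoot = 11 − 9 = 2 dB.
Ratio = 8 / 2 = 4.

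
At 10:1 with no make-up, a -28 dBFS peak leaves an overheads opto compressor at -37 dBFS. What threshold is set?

-38 dBFS

Gain reduction = -28 − (-37) = 9 dB; output overshoot = GR / (R − 1) = 9 / 9 = 1 dB.
Threshold = output − output overshoot = -37 − 1 = -38 dBFS.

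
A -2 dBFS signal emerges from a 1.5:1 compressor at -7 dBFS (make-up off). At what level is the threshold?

-17 dBFS

Gain reduction = -2 − (-7) = 5 dB; output overshoot = GR / (R − 1) = 5 / 0.5 = 10 dB.
Threshold = output − output overshoot = -7 − 10 = -17 dBFS.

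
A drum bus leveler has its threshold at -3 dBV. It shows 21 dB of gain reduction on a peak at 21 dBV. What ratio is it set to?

8:1

Input overshoot = 21 − (-3) = 24 dB.
Output overshoot = 24 − 21 = 3 dB.
Ratio = input overshoot / output overshoot = 24 / 3 = 8.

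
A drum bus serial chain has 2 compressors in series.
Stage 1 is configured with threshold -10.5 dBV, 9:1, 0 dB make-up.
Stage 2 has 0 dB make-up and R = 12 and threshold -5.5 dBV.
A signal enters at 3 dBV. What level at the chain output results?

-9 dBV

Stage 1: 3 dBV is 13.5 dB over -10.5 dBV; at 9:1 that becomes 1.5 dB over, giving -9 dBV.
Stage 2: -9 dBV ≤ -5.5 dBV, so stage 2 doesn't engage; output -9 dBV.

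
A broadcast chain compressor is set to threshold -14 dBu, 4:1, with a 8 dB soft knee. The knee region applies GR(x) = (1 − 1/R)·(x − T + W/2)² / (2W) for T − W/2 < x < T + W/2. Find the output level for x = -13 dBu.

-14.171875 dBu

x − T + W/2 = -13 − (-14) + 4 = 5.
GR = (1 − 1/4) × 5² / 16 = 0.75 × 25 / 16 = 1.171875 dB.
Output = -13 − 1.171875 = -14.171875 dBu.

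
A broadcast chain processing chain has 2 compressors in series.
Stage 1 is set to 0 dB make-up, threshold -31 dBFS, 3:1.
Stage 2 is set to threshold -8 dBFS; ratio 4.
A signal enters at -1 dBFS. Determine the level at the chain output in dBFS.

-21 dBFS

Stage 1: 30 dB above -31 dBFS, reduced 3:1 to 10 dB above → -21 dBFS.
Stage 2: below threshold (-21 ≤ -8); passes unchanged; output -21 dBFS.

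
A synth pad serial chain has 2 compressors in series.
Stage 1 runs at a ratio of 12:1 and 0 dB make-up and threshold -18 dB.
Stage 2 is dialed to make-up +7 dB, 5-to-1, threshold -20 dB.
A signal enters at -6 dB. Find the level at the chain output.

-12.4 dB

Stage 1: 12 dB above -18 dB, reduced 12:1 to 1 dB above → -17 dB.
Stage 2: -17 dB is 3 dB over -20 dB; at 5:1 that becomes 0.6 dB over, giving -19.4 dB; +7 dB make-up → -12.4 dB.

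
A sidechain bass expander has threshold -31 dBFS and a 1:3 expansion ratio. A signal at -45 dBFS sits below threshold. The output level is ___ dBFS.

-73 dBFS

Below threshold, a 1:3 expander applies gain = (3−1)×(T − x) of attenuation.
(3−1) × 14 = 28 dB, so output = -45 − 28 = -73 dBFS.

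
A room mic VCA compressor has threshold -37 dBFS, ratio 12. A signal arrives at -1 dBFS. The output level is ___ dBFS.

The input is 36 dB above the -37 dBFS threshold.
12:1 compression reduces that to 36/12 = 3 dB over.
Output = -37 + 3 = -34 dBFS.

-34 dBFS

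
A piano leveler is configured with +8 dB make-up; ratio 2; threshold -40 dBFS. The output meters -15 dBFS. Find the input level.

-6 dBFS

Before make-up, the level was -15 − 8 = -23 dBFS.
Post-compression overshoot = -23 − (-40) = 17 dB.
Input overshoot = R × output overshoot = 34 dB → input = -40 + 34 = -6 dBFS.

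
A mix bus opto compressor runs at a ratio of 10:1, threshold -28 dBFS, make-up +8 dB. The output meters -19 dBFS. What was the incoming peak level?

-18 dBFS

Stripping the +8 dB make-up gives -27 dBFS at the gain stage.
That's 1 dB above the -28 dBFS threshold.
Undo the ratio: input overshoot = 1 × 10 = 10 dB, giving input = -18 dBFS.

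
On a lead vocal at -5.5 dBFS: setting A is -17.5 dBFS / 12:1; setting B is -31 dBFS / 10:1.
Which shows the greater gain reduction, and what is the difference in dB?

A: GR = 12 − 12/12 = 11 dB.
B: GR = 25.5 − 25.5/10 = 22.95 dB.
Difference: 11.95 dB in favour of B.

B, by 11.95 dB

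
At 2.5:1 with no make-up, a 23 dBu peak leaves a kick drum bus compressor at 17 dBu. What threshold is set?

13 dBu

Gain reduction = 23 − 17 = 6 dB; output overshoot = GR / (R − 1) = 6 / 1.5 = 4 dB.
Threshold = output − output overshoot = 17 − 4 = 13 dBu.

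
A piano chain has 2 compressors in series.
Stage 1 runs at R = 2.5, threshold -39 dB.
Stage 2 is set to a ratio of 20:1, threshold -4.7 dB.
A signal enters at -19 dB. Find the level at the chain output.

-31 dB

Stage 1: 20 dB above -39 dB, reduced 2.5:1 to 8 dB above → -31 dB.
Stage 2: below threshold (-31 ≤ -4.7); passes unchanged; output -31 dB.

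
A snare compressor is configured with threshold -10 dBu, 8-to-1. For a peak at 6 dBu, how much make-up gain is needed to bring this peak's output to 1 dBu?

The peak compresses to -10 + 16/8 = -8 dBu.
To reach 1 dBu requires 1 − (-8) = 9 dB of make-up.

9 dB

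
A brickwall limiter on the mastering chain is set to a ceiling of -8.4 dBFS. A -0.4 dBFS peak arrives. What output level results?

-8.4 dBFS

The limiter clamps the peak to its -8.4 dBFS ceiling.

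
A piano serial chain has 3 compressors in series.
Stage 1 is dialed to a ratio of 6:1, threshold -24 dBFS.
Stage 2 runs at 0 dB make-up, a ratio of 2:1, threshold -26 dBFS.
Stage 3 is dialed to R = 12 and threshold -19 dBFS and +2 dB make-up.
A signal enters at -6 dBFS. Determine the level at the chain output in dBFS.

Stage 1: overshoot 18 dB → 18/6 = 3 dB → -21 dBFS.
Stage 2: -21 dBFS is 5 dB over -26 dBFS; at 2:1 that becomes 2.5 dB over, giving -23.5 dBFS.
Stage 3: below threshold (-23.5 ≤ -19); passes unchanged; make-up brings it to -21.5 dBFS.

-21.5 dBFS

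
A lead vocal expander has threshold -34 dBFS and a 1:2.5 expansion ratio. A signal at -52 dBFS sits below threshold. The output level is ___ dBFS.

-79 dBFS

Below threshold, a 1:2.5 expander applies gain = (2.5−1)×(T − x) of attenuation.
(2.5−1) × 18 = 27 dB, so output = -52 − 27 = -79 dBFS.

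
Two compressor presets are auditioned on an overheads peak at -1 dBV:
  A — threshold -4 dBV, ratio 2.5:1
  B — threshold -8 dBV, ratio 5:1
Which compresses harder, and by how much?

A: 3 dB over, compressed to 1.2 dB over, so 1.8 dB of GR.
B: 7 dB over, compressed to 1.4 dB over, so 5.6 dB of GR.
Difference: 3.8 dB in favour of B.

B, by 3.8 dB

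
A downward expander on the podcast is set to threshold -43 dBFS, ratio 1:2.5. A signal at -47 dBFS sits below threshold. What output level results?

-53 dBFS

Undershoot = (-43) − (-47) = 4 dB.
At 1:2.5, that expands to 10 dB under threshold.
Output = -43 − 10 = -53 dBFS.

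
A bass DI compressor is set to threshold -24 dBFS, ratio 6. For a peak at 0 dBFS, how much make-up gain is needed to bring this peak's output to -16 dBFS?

The peak compresses to -24 + 24/6 = -20 dBFS.
To reach -16 dBFS requires -16 − (-20) = 4 dB of make-up.

4 dB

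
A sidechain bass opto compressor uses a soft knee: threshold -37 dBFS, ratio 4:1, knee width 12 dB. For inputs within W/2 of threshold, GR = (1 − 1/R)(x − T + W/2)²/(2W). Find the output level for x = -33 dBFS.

-36.125 dBFS

x − T + W/2 = -33 − (-37) + 6 = 10.
GR = (1 − 1/4) × 10² / 24 = 0.75 × 100 / 24 = 3.125 dB.
Output = -33 − 3.125 = -36.125 dBFS.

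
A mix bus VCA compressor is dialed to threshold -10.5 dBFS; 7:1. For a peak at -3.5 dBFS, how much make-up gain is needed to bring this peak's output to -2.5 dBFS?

Without make-up, output = threshold + overshoot/7 = -10.5 + 1 = -9.5 dBFS.
Gap to target: 7 dB.

7 dB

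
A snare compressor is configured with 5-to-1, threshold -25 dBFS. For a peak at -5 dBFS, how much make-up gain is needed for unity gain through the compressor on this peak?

The peak compresses to -25 + 20/5 = -21 dBFS.
To reach -5 dBFS requires -5 − (-21) = 16 dB of make-up.

16 dB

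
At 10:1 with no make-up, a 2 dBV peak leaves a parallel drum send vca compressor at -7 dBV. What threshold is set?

-8 dBV

Let T be the threshold. Output overshoot = (input overshoot)/R, so -7 − T = (2 − T)/10.
10·(-7 − T) = 2 − T → 9·T = -70 − 2 = -72.
T = -72/9 = -8 dBV.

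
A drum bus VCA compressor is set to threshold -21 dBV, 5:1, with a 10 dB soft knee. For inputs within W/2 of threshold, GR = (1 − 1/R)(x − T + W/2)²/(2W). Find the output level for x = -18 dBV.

x − T + W/2 = -18 − (-21) + 5 = 8.
GR = (1 − 1/5) × 8² / 20 = 0.8 × 64 / 20 = 2.56 dB.
Output = -18 − 2.56 = -20.56 dBV.

-20.56 dBV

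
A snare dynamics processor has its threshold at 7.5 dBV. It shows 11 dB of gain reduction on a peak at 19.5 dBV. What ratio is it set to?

12:1

Input overshoot = 19.5 − 7.5 = 12 dB.
Output overshoot = 12 − 11 = 1 dB.
Ratio = input overshoot / output overshoot = 12 / 1 = 12.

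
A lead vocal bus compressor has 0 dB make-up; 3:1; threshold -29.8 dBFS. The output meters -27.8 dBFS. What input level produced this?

Post-compression overshoot = -27.8 − (-29.8) = 2 dB.
Input overshoot = R × output overshoot = 6 dB → input = -29.8 + 6 = -23.8 dBFS.

-23.8 dBFS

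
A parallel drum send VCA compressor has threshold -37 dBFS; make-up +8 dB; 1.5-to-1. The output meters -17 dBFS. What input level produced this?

-19 dBFS

Stripping the +8 dB make-up gives -25 dBFS at the gain stage.
Post-compression overshoot = -25 − (-37) = 12 dB.
Before 1.5:1 compression the overshoot was 12 × 1.5 = 18 dB, so input = -37 + 18 = -19 dBFS.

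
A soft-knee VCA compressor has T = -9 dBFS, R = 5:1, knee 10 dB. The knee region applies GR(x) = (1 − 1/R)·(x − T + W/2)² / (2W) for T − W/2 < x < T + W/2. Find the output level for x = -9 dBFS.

x − T + W/2 = -9 − (-9) + 5 = 5.
GR = (1 − 1/5) × 5² / 20 = 0.8 × 25 / 20 = 1 dB.
Output = -9 − 1 = -10 dBFS.

-10 dBFS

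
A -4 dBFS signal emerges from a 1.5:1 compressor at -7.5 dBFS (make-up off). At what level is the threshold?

-14.5 dBFS

Input is 10.5 dB above T (since output overshoot × R = input overshoot: (-7.5 − T)·1.5 = -4 − T gives T = -14.5 dBFS).
Check: -14.5 + (-4 − (-14.5))/1.5 = -14.5 + 7 = -7.5 dBFS. ✓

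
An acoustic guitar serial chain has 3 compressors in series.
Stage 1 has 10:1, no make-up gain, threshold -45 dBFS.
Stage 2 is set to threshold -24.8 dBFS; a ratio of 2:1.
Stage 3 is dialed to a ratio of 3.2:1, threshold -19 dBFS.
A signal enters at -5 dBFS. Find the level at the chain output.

Stage 1: -5 dBFS is 40 dB over -45 dBFS; at 10:1 that becomes 4 dB over, giving -41 dBFS.
Stage 2: -41 dBFS ≤ -24.8 dBFS, so stage 2 doesn't engage; output -41 dBFS.
Stage 3: -41 dBFS is at or below the -19 dBFS threshold — no compression; output -41 dBFS.

-41 dBFS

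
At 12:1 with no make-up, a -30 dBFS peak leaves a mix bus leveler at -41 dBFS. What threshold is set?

-42 dBFS

Input is 12 dB above T (since output overshoot × R = input overshoot: (-41 − T)·12 = -30 − T gives T = -42 dBFS).
Check: -42 + (-30 − (-42))/12 = -42 + 1 = -41 dBFS. ✓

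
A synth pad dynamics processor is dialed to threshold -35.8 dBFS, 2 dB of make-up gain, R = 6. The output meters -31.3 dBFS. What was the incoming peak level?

-20.8 dBFS

Before make-up, the level was -31.3 − 2 = -33.3 dBFS.
Post-compression overshoot = -33.3 − (-35.8) = 2.5 dB.
Input overshoot = R × output overshoot = 15 dB → input = -35.8 + 15 = -20.8 dBFS.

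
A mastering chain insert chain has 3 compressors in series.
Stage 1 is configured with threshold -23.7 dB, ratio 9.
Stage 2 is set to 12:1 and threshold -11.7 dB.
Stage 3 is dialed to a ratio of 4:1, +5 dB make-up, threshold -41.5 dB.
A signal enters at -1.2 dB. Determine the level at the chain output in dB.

-31.425 dB

Stage 1: overshoot 22.5 dB → 22.5/9 = 2.5 dB → -21.2 dB.
Stage 2: -21.2 dB ≤ -11.7 dB, so stage 2 doesn't engage; output -21.2 dB.
Stage 3: overshoot 20.3 dB → 20.3/4 = 5.075 dB → -36.425 dB; +5 dB make-up → -31.425 dB.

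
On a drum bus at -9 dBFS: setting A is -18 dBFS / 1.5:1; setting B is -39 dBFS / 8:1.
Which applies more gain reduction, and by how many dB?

A: overshoot 9 dB → output overshoot 6 dB → GR 3 dB.
B: overshoot 30 dB → output overshoot 3.75 dB → GR 26.25 dB.
Difference: 23.25 dB in favour of B.

B, by 23.25 dB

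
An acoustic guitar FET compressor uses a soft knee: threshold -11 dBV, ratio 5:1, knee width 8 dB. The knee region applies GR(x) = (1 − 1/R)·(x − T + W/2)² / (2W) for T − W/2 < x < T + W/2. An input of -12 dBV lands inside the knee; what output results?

x − T + W/2 = -12 − (-11) + 4 = 3.
GR = (1 − 1/5) × 3² / 16 = 0.8 × 9 / 16 = 0.45 dB.
Output = -12 − 0.45 = -12.45 dBV.

-12.45 dBV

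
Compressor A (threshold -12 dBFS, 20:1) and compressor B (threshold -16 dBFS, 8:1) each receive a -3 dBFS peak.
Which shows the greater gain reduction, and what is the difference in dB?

B, by 2.825 dB

A: 9 dB over, compressed to 0.45 dB over, so 8.55 dB of GR.
B: 13 dB over, compressed to 1.625 dB over, so 11.375 dB of GR.
B applies 2.825 dB more gain reduction.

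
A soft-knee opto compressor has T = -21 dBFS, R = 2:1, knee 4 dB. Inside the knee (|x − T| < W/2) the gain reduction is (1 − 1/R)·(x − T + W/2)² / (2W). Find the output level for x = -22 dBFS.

x − T + W/2 = -22 − (-21) + 2 = 1.
GR = (1 − 1/2) × 1² / 8 = 0.5 × 1 / 8 = 0.0625 dB.
Output = -22 − 0.0625 = -22.0625 dBFS.

-22.0625 dBFS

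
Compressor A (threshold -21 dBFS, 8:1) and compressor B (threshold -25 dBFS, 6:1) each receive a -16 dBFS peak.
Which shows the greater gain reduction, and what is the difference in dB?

B, by 3.125 dB

A: overshoot 5 dB → output overshoot 0.625 dB → GR 4.375 dB.
B: overshoot 9 dB → output overshoot 1.5 dB → GR 7.5 dB.
B reduces 3.125 dB more.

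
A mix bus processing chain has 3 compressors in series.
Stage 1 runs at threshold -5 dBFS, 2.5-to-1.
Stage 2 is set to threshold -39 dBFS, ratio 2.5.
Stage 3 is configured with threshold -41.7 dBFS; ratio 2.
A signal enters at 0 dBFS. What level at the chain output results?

Stage 1: overshoot 5 dB → 5/2.5 = 2 dB → -3 dBFS.
Stage 2: overshoot 36 dB → 36/2.5 = 14.4 dB → -24.6 dBFS.
Stage 3: -24.6 dBFS is 17.1 dB over -41.7 dBFS; at 2:1 that becomes 8.55 dB over, giving -33.15 dBFS.

-33.15 dBFS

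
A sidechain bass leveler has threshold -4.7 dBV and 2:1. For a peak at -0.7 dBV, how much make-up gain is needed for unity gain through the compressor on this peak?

Without make-up, output = threshold + overshoot/2 = -4.7 + 2 = -2.7 dBV.
Gap to target: 2 dB.

2 dB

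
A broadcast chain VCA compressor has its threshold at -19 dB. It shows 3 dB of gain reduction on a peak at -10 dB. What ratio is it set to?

1.5:1

Input overshoot = -10 − (-19) = 9 dB.
Output overshoot = 9 − 3 = 6 dB.
Ratio = input overshoot / output overshoot = 9 / 6 = 1.5.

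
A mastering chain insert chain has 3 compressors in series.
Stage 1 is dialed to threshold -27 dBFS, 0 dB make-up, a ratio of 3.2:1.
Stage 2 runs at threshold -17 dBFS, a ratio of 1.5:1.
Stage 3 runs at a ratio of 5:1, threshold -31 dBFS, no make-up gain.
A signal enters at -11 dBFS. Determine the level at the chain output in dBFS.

-29.2 dBFS

Stage 1: -11 dBFS is 16 dB over -27 dBFS; at 3.2:1 that becomes 5 dB over, giving -22 dBFS.
Stage 2: -22 dBFS ≤ -17 dBFS, so stage 2 doesn't engage; output -22 dBFS.
Stage 3: 9 dB above -31 dBFS, reduced 5:1 to 1.8 dB above → -29.2 dBFS.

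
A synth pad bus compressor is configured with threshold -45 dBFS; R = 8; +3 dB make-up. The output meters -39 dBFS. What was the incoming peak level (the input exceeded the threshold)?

-21 dBFS

Before make-up, the level was -39 − 3 = -42 dBFS.
Post-compression overshoot = -42 − (-45) = 3 dB.
Before 8:1 compression the overshoot was 3 × 8 = 24 dB, so input = -45 + 24 = -21 dBFS.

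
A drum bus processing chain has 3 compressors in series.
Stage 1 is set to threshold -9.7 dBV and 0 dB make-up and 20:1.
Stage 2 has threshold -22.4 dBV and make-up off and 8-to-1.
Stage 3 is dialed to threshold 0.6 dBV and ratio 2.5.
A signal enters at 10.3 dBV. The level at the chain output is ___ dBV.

-20.6875 dBV

Stage 1: 10.3 dBV is 20 dB over -9.7 dBV; at 20:1 that becomes 1 dB over, giving -8.7 dBV.
Stage 2: -8.7 dBV is 13.7 dB over -22.4 dBV; at 8:1 that becomes 1.7125 dB over, giving -20.6875 dBV.
Stage 3: -20.6875 dBV ≤ 0.6 dBV, so stage 3 doesn't engage; output -20.6875 dBV.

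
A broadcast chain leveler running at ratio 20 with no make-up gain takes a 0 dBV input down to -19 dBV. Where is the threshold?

-20 dBV

Input is 20 dB above T (since output overshoot × R = input overshoot: (-19 − T)·20 = 0 − T gives T = -20 dBV).
Check: -20 + (0 − (-20))/20 = -20 + 1 = -19 dBV. ✓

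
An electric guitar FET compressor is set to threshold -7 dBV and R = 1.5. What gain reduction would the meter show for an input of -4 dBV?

1 dB

-4 dBV exceeds the threshold by 3 dB.
A 1.5:1 ratio leaves 2 dB of that excess.
So the signal is attenuated by 3 − 2 = 1 dB.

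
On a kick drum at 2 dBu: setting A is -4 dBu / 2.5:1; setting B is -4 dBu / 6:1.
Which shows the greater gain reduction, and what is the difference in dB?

B, by 1.4 dB

A: overshoot 6 dB → output overshoot 2.4 dB → GR 3.6 dB.
B: overshoot 6 dB → output overshoot 1 dB → GR 5 dB.
B reduces 1.4 dB more.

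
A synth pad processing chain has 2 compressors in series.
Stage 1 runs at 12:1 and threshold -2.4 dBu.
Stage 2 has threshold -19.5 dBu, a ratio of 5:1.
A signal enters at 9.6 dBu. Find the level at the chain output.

Stage 1: 12 dB above -2.4 dBu, reduced 12:1 to 1 dB above → -1.4 dBu.
Stage 2: overshoot 18.1 dB → 18.1/5 = 3.62 dB → -15.88 dBu.

-15.88 dBu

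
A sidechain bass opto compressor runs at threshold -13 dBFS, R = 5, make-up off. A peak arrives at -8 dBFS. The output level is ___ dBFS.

-12 dBFS

-8 dBFS sits 5 dB over threshold.
The 5 dB excess becomes 1 dB after 5:1 reduction.
That puts the output at -12 dBFS.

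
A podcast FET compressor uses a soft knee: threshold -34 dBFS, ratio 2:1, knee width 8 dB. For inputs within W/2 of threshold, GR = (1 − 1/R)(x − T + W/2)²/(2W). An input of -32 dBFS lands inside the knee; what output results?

-33.125 dBFS

x − T + W/2 = -32 − (-34) + 4 = 6.
GR = (1 − 1/2) × 6² / 16 = 0.5 × 36 / 16 = 1.125 dB.
Output = -32 − 1.125 = -33.125 dBFS.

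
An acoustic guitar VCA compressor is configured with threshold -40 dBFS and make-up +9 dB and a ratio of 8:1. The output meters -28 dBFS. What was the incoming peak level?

-16 dBFS

Stripping the +9 dB make-up gives -37 dBFS at the gain stage.
Post-compression overshoot = -37 − (-40) = 3 dB.
Input overshoot = R × output overshoot = 24 dB → input = -40 + 24 = -16 dBFS.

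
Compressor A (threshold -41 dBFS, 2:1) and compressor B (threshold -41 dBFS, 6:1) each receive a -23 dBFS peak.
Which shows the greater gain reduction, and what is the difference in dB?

A: GR = 18 − 18/2 = 9 dB.
B: GR = 18 − 18/6 = 15 dB.
Difference: 6 dB in favour of B.

B, by 6 dB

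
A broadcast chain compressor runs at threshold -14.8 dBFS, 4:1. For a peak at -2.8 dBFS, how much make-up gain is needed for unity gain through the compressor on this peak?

Without make-up, output = threshold + overshoot/4 = -14.8 + 3 = -11.8 dBFS.
Gap to target: 9 dB.

9 dB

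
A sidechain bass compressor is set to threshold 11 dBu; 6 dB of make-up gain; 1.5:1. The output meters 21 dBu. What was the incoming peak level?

Remove make-up: 21 − 6 = 15 dBu.
The compressed level sits 15 − 11 = 4 dB over threshold.
Input overshoot = R × output overshoot = 6 dB → input = 11 + 6 = 17 dBu.

17 dBu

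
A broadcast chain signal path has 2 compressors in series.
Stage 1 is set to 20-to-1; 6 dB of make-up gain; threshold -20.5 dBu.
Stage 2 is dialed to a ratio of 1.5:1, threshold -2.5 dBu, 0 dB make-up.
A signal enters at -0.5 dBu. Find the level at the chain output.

-13.5 dBu

Stage 1: -0.5 dBu is 20 dB over -20.5 dBu; at 20:1 that becomes 1 dB over, giving -19.5 dBu; +6 dB make-up → -13.5 dBu.
Stage 2: -13.5 dBu ≤ -2.5 dBu, so stage 2 doesn't engage; output -13.5 dBu.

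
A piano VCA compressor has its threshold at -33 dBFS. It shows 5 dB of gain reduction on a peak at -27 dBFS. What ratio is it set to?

Input overshoot = -27 − (-33) = 6 dB.
Output overshoot = 6 − 5 = 1 dB.
Ratio = input overshoot / output overshoot = 6 / 1 = 6.

6:1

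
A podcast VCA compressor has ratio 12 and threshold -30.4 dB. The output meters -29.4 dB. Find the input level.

-18.4 dB

The compressed level sits -29.4 − (-30.4) = 1 dB over threshold.
Input overshoot = R × output overshoot = 12 dB → input = -30.4 + 12 = -18.4 dB.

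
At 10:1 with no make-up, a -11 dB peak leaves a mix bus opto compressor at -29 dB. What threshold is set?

Gain reduction = -11 − (-29) = 18 dB; output overshoot = GR / (R − 1) = 18 / 9 = 2 dB.
Threshold = output − output overshoot = -29 − 2 = -31 dB.

-31 dB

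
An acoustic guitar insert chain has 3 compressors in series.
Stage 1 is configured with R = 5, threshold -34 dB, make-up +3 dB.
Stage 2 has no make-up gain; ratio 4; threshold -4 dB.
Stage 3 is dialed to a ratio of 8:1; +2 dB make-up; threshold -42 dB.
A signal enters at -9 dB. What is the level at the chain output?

Stage 1: -9 dB is 25 dB over -34 dB; at 5:1 that becomes 5 dB over, giving -29 dB; +3 dB make-up → -26 dB.
Stage 2: -26 dB is at or below the -4 dB threshold — no compression; output -26 dB.
Stage 3: overshoot 16 dB → 16/8 = 2 dB → -40 dB; +2 dB make-up → -38 dB.

-38 dB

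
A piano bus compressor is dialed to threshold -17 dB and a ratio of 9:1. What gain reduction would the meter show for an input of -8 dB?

-8 dB exceeds the threshold by 9 dB.
A 9:1 ratio leaves 1 dB of that excess.
Gain reduction = 9 − 1 = 8 dB.

8 dB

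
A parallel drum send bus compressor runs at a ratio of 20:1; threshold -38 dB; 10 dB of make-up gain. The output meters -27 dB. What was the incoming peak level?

Remove make-up: -27 − 10 = -37 dB.
Post-compression overshoot = -37 − (-38) = 1 dB.
Undo the ratio: input overshoot = 1 × 20 = 20 dB, giving input = -18 dB.

-18 dB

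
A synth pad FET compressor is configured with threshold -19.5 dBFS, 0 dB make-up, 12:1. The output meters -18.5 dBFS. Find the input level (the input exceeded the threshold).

Post-compression overshoot = -18.5 − (-19.5) = 1 dB.
Before 12:1 compression the overshoot was 1 × 12 = 12 dB, so input = -19.5 + 12 = -7.5 dBFS.

-7.5 dBFS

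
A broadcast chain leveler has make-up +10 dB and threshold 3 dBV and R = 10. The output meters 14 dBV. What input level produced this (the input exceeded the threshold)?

13 dBV

Before make-up, the level was 14 − 10 = 4 dBV.
The compressed level sits 4 − 3 = 1 dB over threshold.
Before 10:1 compression the overshoot was 1 × 10 = 10 dB, so input = 3 + 10 = 13 dBV.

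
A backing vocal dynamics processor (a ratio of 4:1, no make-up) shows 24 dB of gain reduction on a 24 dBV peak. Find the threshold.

-8 dBV

Let T be the threshold. Output overshoot = (input overshoot)/R, so 0 − T = (24 − T)/4.
4·(0 − T) = 24 − T → 3·T = 0 − 24 = -24.
T = -24/3 = -8 dBV.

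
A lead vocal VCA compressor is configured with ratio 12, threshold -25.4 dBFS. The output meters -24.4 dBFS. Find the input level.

-13.4 dBFS

Post-compression overshoot = -24.4 − (-25.4) = 1 dB.
Undo the ratio: input overshoot = 1 × 12 = 12 dB, giving input = -13.4 dBFS.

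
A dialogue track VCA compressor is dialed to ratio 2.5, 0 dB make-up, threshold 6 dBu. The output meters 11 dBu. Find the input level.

Post-compression overshoot = 11 − 6 = 5 dB.
Before 2.5:1 compression the overshoot was 5 × 2.5 = 12.5 dB, so input = 6 + 12.5 = 18.5 dBu.

18.5 dBu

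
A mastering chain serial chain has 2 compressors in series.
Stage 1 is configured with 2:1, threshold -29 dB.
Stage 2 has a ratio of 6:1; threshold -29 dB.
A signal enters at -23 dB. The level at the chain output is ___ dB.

-28.5 dB

Stage 1: -23 dB is 6 dB over -29 dB; at 2:1 that becomes 3 dB over, giving -26 dB.
Stage 2: 3 dB above -29 dB, reduced 6:1 to 0.5 dB above → -28.5 dB.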